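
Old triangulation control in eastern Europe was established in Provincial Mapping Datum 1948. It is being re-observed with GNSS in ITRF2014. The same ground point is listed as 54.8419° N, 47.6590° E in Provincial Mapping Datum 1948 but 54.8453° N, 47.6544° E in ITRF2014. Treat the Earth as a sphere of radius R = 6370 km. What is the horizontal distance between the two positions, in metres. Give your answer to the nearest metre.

479 m

Δφ = 54.8453° − 54.8419° = +0.0034°; Δλ = 47.6544° − 47.6590° = -0.0046°.
1° along a meridian = πR/180 = 111177 m.
ΔN = Δφ × 111177 = 378.0 m; ΔE = Δλ × 111177 × cos(54.8419°) = -0.0046 × 111177 × 0.575835 = -294.5 m.
Distance = √(ΔE² + ΔN²) = √((-294.5)² + 378.0²) = 479.2 m.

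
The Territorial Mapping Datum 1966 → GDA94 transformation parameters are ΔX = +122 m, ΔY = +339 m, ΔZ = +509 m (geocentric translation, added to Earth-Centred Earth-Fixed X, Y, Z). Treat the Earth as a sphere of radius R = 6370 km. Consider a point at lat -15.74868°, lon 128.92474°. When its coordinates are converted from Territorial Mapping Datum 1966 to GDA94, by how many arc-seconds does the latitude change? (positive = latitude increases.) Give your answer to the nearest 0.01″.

Δφ = 17.51″

sin φ = -0.271418, cos φ = 0.962461, sin λ = 0.777972, cos λ = -0.628299.
North component: ΔN = −sin φ cos λ·ΔX − sin φ sin λ·ΔY + cos φ·ΔZ = −(-0.271418)(-0.628299)(122) − (-0.271418)(0.777972)(339) + (0.962461)(509) = 540.67 m.
1° of latitude spans πR/180 = 111177 m, so Δφ = 540.67 / 111177 × 3600 = 17.507″.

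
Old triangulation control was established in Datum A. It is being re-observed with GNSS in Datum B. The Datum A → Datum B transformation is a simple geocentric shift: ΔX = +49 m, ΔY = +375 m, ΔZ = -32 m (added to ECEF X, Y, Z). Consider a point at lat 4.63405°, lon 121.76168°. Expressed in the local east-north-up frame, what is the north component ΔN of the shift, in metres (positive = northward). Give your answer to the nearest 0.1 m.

ΔN = -55.6 m

The local north axis is (−sin φ cos λ, −sin φ sin λ, cos φ), giving ΔN = 2.084 − 25.760 − 31.895 = -55.57 m.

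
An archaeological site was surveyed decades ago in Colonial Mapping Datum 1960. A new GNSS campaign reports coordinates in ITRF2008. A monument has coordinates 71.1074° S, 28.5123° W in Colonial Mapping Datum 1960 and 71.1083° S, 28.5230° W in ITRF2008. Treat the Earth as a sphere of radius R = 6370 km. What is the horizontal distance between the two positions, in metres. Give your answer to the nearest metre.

Δφ = -71.1083° − -71.1074° = -0.0009°; Δλ = -28.5230° − -28.5123° = -0.0107°.
1° along a meridian = πR/180 = 111177 m.
ΔN = Δφ × 111177 = -100.1 m; ΔE = Δλ × 111177 × cos(-71.1074°) = -0.0107 × 111177 × 0.323795 = -385.2 m.
Distance = √(ΔE² + ΔN²) = √((-385.2)² + (-100.1)²) = 398.0 m.

398 m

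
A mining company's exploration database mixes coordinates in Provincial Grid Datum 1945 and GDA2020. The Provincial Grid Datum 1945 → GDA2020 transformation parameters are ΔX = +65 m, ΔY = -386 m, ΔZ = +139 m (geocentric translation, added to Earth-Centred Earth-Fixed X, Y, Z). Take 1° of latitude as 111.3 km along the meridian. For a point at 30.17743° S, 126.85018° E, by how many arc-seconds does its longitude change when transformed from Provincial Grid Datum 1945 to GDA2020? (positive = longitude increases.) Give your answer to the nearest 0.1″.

Δλ = 6.7″

sin φ = -0.502679, cos φ = 0.864473, sin λ = 0.800206, cos λ = -0.599725.
East component: ΔE = −sin λ·ΔX + cos λ·ΔY = −(0.800206)(65) + (-0.599725)(-386) = 179.48 m.
1° of latitude spans 111300 m; at latitude φ, 1° of longitude spans that × cos φ = 96215.8 m, so Δλ = 179.48 / 96215.8 × 3600 = 6.715″.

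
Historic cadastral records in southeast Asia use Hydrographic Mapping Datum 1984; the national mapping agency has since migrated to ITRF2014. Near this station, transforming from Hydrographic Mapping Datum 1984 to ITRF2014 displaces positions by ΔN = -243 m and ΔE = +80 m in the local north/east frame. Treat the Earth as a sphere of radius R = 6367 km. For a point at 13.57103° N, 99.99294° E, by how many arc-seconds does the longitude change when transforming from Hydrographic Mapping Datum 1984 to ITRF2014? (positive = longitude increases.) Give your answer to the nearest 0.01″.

At latitude 13.57103°, cos φ = 0.972080.
One radian of longitude at latitude φ spans R cos φ, so Δλ = ΔE / (R cos φ) = 80.0 / (6367000 × 0.972080) = 1.2926e-05 rad = 2.666″.

Δλ = 2.67″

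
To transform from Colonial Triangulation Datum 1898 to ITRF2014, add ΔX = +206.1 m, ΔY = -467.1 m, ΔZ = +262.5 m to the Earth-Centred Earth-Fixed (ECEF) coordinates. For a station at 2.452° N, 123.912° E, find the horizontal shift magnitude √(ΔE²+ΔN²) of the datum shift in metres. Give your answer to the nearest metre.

298 m

The local east axis at (φ, λ) is (−sin λ, cos λ, 0), so ΔE = −sin(123.912°)·206.1 + cos(123.912°)·(-467.1) = 89.56 m.
The local north axis is (−sin φ cos λ, −sin φ sin λ, cos φ), giving ΔN = 4.919 + 16.584 + 262.260 = 283.76 m.
Horizontal magnitude = √(ΔE² + ΔN²) = √(89.56² + 283.76²) = 297.56 m.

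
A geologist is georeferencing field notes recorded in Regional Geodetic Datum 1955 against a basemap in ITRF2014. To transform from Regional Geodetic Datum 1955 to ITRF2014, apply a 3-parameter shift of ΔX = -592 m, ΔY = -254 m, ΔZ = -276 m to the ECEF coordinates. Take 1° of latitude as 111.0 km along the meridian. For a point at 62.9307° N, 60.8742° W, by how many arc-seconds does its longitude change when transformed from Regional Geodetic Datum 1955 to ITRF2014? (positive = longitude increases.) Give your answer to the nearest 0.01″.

sin φ = 0.890457, cos φ = 0.455068, sin λ = -0.873553, cos λ = 0.486729.
East component: ΔE = −sin λ·ΔX + cos λ·ΔY = −(-0.873553)(-592) + (0.486729)(-254) = -640.77 m.
1° of latitude spans 111000 m; at latitude φ, 1° of longitude spans that × cos φ = 50512.5 m, so Δλ = -640.77 / 50512.5 × 3600 = -45.668″.

Δλ = -45.67″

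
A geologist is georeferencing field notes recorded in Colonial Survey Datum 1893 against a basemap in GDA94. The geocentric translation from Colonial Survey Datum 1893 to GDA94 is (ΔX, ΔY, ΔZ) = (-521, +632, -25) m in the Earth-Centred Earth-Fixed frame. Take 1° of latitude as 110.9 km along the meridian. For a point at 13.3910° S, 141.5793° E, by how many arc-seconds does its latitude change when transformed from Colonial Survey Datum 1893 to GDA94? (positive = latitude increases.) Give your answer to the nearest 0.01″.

Δφ = 5.23″

sin φ = -0.231595, cos φ = 0.972812, sin λ = 0.621431, cos λ = -0.783469.
North component: ΔN = −sin φ cos λ·ΔX − sin φ sin λ·ΔY + cos φ·ΔZ = −(-0.231595)(-0.783469)(-521) − (-0.231595)(0.621431)(632) + (0.972812)(-25) = 161.17 m.
1° of latitude spans 110900 m, so Δφ = 161.17 / 110900 × 3600 = 5.232″.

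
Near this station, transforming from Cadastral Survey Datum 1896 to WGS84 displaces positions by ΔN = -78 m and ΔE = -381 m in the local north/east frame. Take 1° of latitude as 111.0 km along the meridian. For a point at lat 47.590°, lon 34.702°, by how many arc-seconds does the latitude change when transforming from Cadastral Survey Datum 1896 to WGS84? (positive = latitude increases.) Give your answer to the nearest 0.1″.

1° of latitude = 111.0 km, so Δφ = -78.0 / 111000 = -0.0007027° = -2.530″.

Δφ = -2.5″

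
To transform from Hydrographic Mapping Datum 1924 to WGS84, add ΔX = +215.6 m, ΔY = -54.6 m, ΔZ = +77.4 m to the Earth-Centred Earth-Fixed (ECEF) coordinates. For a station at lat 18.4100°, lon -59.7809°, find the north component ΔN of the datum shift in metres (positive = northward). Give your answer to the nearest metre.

The local north axis is (−sin φ cos λ, −sin φ sin λ, cos φ), giving ΔN = -34.270 − 14.900 + 73.439 = 24.27 m.

ΔN = 24 m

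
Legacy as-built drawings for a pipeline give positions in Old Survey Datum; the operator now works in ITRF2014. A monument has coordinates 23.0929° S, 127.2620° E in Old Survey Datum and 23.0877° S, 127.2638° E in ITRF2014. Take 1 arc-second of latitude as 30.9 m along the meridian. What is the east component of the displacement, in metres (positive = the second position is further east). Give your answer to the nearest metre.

Δφ = -23.0877° − -23.0929° = +0.0052°; Δλ = 127.2638° − 127.2620° = +0.0018°.
1° of latitude = 3600 × 30.90 = 111240 m.
ΔN = Δφ × 111240 = 578.4 m; ΔE = Δλ × 111240 × cos(-23.0929°) = +0.0018 × 111240 × 0.919870 = 184.2 m.

ΔE = 184 m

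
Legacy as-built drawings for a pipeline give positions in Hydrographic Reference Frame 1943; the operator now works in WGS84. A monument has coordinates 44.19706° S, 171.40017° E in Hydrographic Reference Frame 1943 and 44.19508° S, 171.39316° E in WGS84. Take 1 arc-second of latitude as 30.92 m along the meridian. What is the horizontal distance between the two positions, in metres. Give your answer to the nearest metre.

601 m

Δφ = -44.19508° − -44.19706° = +0.00198°; Δλ = 171.39316° − 171.40017° = -0.00701°.
1° of latitude = 3600 × 30.92 = 111312 m.
ΔN = Δφ × 111312 = 220.4 m; ΔE = Δλ × 111312 × cos(-44.19706°) = -0.00701 × 111312 × 0.716946 = -559.4 m.
Distance = √(ΔE² + ΔN²) = √((-559.4)² + 220.4²) = 601.3 m.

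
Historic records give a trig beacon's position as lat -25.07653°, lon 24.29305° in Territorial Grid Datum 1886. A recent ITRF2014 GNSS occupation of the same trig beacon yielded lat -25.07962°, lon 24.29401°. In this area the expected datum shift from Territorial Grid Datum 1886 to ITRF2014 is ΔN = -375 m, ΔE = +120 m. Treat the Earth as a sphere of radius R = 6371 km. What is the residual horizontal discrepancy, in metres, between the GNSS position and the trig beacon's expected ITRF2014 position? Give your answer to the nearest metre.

Observed coordinate differences: Δφ = -0.00309°, Δλ = +0.00096°.
Converting to metres (1° lat = 111195 m, cos φ = 0.905742): observed ΔN = -343.6 m, observed ΔE = 96.7 m.
Subtracting the expected shift leaves a residual of -343.6 − (-375) = 31.4 m north and 96.7 − (120) = -23.3 m east.
Residual distance = √(31.4² + (-23.3)²) = 39.1 m.

39 m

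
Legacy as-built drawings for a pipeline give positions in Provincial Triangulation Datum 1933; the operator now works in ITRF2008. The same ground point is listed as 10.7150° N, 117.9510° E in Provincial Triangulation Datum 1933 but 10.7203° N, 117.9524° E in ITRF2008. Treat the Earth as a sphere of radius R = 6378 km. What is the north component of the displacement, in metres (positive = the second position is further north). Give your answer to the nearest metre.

ΔN = 590 m

Δφ = 10.7203° − 10.7150° = +0.0053°; Δλ = 117.9524° − 117.9510° = +0.0014°.
1° along a meridian = πR/180 = 111317 m.
ΔN = Δφ × 111317 = 590.0 m; ΔE = Δλ × 111317 × cos(10.7150°) = +0.0014 × 111317 × 0.982564 = 153.1 m.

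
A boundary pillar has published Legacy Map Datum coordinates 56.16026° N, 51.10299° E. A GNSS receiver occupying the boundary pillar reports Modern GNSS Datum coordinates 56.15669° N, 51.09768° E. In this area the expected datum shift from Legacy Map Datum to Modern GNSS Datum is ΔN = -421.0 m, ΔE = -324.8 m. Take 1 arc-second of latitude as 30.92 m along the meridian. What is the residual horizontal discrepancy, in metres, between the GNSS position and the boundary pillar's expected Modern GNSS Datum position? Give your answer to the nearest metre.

Observed coordinate differences: Δφ = -0.00357°, Δλ = -0.00531°.
Converting to metres (1° lat = 111312 m, cos φ = 0.556872): observed ΔN = -397.4 m, observed ΔE = -329.1 m.
Subtracting the expected shift leaves a residual of -397.4 − (-421.0) = 23.6 m north and -329.1 − (-324.8) = -4.3 m east.
Residual distance = √(23.6² + (-4.3)²) = 24.0 m.

24 m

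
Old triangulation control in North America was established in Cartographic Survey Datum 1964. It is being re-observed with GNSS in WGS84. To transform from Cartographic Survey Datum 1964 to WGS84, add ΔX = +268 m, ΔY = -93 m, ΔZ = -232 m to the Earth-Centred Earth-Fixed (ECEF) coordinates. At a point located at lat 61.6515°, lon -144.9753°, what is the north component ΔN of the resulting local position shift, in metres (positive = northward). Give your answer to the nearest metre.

ΔN = 36 m

At φ = 61.6515°, λ = -144.9753°: sin φ = 0.880076, cos φ = 0.474833, sin λ = -0.573930, cos λ = -0.818905.
ΔN = −sin φ cos λ·ΔX − sin φ sin λ·ΔY + cos φ·ΔZ = −(0.880076)(-0.818905)(268) − (0.880076)(-0.573930)(-93) + (0.474833)(-232) = 36.01 m.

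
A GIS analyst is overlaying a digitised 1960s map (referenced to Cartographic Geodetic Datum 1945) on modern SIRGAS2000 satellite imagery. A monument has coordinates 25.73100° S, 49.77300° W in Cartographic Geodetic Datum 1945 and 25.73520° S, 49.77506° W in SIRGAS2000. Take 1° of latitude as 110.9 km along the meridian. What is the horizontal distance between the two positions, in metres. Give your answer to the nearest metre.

Δφ = -25.73520° − -25.73100° = -0.00420°; Δλ = -49.77506° − -49.77300° = -0.00206°.
ΔN = Δφ × 110900 = -465.8 m; ΔE = Δλ × 110900 × cos(-25.73100°) = -0.00206 × 110900 × 0.900842 = -205.8 m.
Distance = √(ΔE² + ΔN²) = √((-205.8)² + (-465.8)²) = 509.2 m.

509 m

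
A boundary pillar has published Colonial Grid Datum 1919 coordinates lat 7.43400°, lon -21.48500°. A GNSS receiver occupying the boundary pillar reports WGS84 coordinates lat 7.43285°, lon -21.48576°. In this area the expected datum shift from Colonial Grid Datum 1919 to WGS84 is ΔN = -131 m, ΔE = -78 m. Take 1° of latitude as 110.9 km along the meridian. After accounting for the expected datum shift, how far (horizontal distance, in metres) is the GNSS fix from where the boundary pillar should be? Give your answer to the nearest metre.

Observed coordinate differences: Δφ = -0.00115°, Δλ = -0.00076°.
Converting to metres (1° lat = 110900 m, cos φ = 0.991595): observed ΔN = -127.5 m, observed ΔE = -83.6 m.
Subtracting the expected shift leaves a residual of -127.5 − (-131) = 3.5 m north and -83.6 − (-78) = -5.6 m east.
Residual distance = √(3.5² + (-5.6)²) = 6.6 m.

7 m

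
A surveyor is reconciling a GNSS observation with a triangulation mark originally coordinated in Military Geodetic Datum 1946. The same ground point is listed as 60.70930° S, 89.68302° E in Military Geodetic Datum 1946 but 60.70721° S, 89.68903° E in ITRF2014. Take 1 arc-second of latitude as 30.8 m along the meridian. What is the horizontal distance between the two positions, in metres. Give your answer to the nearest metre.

Δφ = -60.70721° − -60.70930° = +0.00209°; Δλ = 89.68903° − 89.68302° = +0.00601°.
1° of latitude = 3600 × 30.80 = 110880 m.
ΔN = Δφ × 110880 = 231.7 m; ΔE = Δλ × 110880 × cos(-60.70930°) = +0.00601 × 110880 × 0.489241 = 326.0 m.
Distance = √(ΔE² + ΔN²) = √(326.0² + 231.7²) = 400.0 m.

400 m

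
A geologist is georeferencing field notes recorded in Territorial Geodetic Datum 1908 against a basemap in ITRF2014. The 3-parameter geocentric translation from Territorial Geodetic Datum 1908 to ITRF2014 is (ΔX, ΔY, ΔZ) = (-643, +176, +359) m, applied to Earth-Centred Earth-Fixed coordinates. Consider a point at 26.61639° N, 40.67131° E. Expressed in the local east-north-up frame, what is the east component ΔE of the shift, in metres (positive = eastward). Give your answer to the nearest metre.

ΔE = 553 m

At φ = 26.61639°, λ = 40.67131°: sin φ = 0.448015, cos φ = 0.894026, sin λ = 0.651719, cos λ = 0.758461.
ΔE = −sin λ·ΔX + cos λ·ΔY = −(0.651719)·(-643) + (0.758461)·(176) = 552.54 m.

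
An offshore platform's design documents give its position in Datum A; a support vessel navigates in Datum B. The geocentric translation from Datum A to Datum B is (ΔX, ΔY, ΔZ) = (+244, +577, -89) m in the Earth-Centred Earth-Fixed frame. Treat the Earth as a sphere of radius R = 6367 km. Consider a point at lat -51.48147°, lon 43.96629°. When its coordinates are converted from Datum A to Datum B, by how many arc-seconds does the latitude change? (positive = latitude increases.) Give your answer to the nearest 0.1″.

Δφ = 12.8″

sin φ = -0.782407, cos φ = 0.622768, sin λ = 0.694235, cos λ = 0.719748.
North component: ΔN = −sin φ cos λ·ΔX − sin φ sin λ·ΔY + cos φ·ΔZ = −(-0.782407)(0.719748)(244) − (-0.782407)(0.694235)(577) + (0.622768)(-89) = 395.39 m.
1° of latitude spans πR/180 = 111125 m, so Δφ = 395.39 / 111125 × 3600 = 12.809″.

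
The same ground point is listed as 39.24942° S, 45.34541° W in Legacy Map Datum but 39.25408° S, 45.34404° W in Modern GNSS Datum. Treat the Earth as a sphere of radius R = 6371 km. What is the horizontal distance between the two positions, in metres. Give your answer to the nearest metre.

531 m

Δφ = -39.25408° − -39.24942° = -0.00466°; Δλ = -45.34404° − -45.34541° = +0.00137°.
1° along a meridian = πR/180 = 111195 m.
ΔN = Δφ × 111195 = -518.2 m; ΔE = Δλ × 111195 × cos(-39.24942°) = +0.00137 × 111195 × 0.774399 = 118.0 m.
Distance = √(ΔE² + ΔN²) = √(118.0² + (-518.2)²) = 531.4 m.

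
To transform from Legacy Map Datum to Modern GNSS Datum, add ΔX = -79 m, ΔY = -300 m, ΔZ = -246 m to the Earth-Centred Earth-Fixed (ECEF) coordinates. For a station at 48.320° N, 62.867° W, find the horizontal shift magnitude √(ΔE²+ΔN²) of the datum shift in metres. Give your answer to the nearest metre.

395 m

The local east axis at (φ, λ) is (−sin λ, cos λ, 0), so ΔE = −sin(-62.867°)·(-79) + cos(-62.867°)·(-300) = -207.12 m.
The local north axis is (−sin φ cos λ, −sin φ sin λ, cos φ), giving ΔN = 26.909 − 199.403 − 163.583 = -336.08 m.
Horizontal magnitude = √(ΔE² + ΔN²) = √((-207.12)² + (-336.08)²) = 394.78 m.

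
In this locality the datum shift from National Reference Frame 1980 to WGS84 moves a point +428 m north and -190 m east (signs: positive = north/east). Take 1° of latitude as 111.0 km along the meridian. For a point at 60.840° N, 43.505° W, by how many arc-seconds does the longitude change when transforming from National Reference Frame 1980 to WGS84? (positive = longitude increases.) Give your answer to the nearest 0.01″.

At latitude 60.840°, cos φ = 0.487250.
1° of longitude at this latitude = 111.0 × cos φ = 54.08 km, so Δλ = -190.0 / 54084.8 = -0.0035130° = -12.647″.

Δλ = -12.65″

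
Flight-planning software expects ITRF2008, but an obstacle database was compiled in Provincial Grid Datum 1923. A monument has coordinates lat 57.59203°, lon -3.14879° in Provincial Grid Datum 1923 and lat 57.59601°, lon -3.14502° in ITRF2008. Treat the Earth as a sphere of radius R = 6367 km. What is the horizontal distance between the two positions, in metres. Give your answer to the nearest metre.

Δφ = 57.59601° − 57.59203° = +0.00398°; Δλ = -3.14502° − -3.14879° = +0.00377°.
1° along a meridian = πR/180 = 111125 m.
ΔN = Δφ × 111125 = 442.3 m; ΔE = Δλ × 111125 × cos(57.59203°) = +0.00377 × 111125 × 0.535944 = 224.5 m.
Distance = √(ΔE² + ΔN²) = √(224.5² + 442.3²) = 496.0 m.

496 m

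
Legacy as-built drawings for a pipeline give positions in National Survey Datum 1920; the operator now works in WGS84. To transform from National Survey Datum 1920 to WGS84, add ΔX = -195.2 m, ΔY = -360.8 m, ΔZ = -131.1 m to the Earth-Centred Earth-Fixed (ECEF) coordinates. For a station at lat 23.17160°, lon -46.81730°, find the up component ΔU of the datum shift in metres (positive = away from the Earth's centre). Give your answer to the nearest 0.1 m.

ΔU = 67.5 m

At φ = 23.17160°, λ = -46.81730°: sin φ = 0.393486, cos φ = 0.919330, sin λ = -0.729175, cos λ = 0.684327.
ΔU = cos φ cos λ·ΔX + cos φ sin λ·ΔY + sin φ·ΔZ = (0.919330)(0.684327)(-195.2) + (0.919330)(-0.729175)(-360.8) + (0.393486)(-131.1) = 67.47 m.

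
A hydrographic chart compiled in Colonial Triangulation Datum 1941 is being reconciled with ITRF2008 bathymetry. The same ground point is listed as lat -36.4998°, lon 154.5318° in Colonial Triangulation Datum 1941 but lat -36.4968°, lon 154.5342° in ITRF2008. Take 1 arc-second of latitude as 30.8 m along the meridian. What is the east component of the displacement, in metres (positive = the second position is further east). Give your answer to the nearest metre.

ΔE = 214 m

Δφ = -36.4968° − -36.4998° = +0.0030°; Δλ = 154.5342° − 154.5318° = +0.0024°.
1° of latitude = 3600 × 30.80 = 110880 m.
ΔN = Δφ × 110880 = 332.6 m; ΔE = Δλ × 110880 × cos(-36.4998°) = +0.0024 × 110880 × 0.803859 = 213.9 m.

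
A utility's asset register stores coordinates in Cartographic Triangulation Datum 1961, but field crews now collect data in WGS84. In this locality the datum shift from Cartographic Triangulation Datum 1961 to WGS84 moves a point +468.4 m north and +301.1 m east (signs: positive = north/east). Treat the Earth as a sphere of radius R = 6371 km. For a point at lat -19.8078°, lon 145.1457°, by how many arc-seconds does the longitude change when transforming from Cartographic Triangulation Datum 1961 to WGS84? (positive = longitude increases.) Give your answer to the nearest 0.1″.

Δλ = 10.4″

At latitude -19.8078°, cos φ = 0.940835.
One radian of longitude at latitude φ spans R cos φ, so Δλ = ΔE / (R cos φ) = 301.1 / (6371000 × 0.940835) = 5.0233e-05 rad = 10.361″.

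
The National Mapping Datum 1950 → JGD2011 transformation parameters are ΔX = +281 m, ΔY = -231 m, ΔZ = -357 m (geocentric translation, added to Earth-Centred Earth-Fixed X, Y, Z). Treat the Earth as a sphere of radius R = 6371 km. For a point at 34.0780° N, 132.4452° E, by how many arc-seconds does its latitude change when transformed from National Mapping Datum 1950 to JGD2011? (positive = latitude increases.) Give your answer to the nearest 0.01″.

Δφ = -3.04″

sin φ = 0.560321, cos φ = 0.828276, sin λ = 0.737923, cos λ = -0.674885.
North component: ΔN = −sin φ cos λ·ΔX − sin φ sin λ·ΔY + cos φ·ΔZ = −(0.560321)(-0.674885)(281) − (0.560321)(0.737923)(-231) + (0.828276)(-357) = -93.92 m.
1° of latitude spans πR/180 = 111195 m, so Δφ = -93.92 / 111195 × 3600 = -3.041″.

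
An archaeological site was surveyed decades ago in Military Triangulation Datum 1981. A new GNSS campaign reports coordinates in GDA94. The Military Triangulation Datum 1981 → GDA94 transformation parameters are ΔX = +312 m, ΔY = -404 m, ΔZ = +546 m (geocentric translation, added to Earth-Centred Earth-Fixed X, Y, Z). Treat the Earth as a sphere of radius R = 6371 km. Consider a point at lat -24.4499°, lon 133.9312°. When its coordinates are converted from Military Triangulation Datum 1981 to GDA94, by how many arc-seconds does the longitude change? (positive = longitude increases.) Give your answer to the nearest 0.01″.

Δλ = 1.98″

sin φ = -0.413897, cos φ = 0.910324, sin λ = 0.720173, cos λ = -0.693794.
East component: ΔE = −sin λ·ΔX + cos λ·ΔY = −(0.720173)(312) + (-0.693794)(-404) = 55.60 m.
1° of latitude spans πR/180 = 111195 m; at latitude φ, 1° of longitude spans that × cos φ = 101223.4 m, so Δλ = 55.60 / 101223.4 × 3600 = 1.977″.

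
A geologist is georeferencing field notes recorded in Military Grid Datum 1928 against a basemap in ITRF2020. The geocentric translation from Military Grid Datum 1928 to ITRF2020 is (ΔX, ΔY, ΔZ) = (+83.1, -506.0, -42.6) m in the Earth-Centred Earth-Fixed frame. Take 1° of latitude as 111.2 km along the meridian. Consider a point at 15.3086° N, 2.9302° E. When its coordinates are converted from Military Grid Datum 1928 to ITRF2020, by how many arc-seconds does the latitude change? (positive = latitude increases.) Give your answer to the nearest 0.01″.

sin φ = 0.264018, cos φ = 0.964518, sin λ = 0.051119, cos λ = 0.998693.
North component: ΔN = −sin φ cos λ·ΔX − sin φ sin λ·ΔY + cos φ·ΔZ = −(0.264018)(0.998693)(83.1) − (0.264018)(0.051119)(-506.0) + (0.964518)(-42.6) = -56.17 m.
1° of latitude spans 111200 m, so Δφ = -56.17 / 111200 × 3600 = -1.818″.

Δφ = -1.82″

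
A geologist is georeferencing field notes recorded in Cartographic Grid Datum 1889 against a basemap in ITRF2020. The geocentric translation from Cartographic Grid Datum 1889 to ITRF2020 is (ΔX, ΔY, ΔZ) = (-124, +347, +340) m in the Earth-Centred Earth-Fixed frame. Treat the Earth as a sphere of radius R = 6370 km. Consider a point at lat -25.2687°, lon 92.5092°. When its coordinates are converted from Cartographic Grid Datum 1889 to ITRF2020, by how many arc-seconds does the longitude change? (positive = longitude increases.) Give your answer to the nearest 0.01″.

Δλ = 3.89″

sin φ = -0.426864, cos φ = 0.904316, sin λ = 0.999041, cos λ = -0.043780.
East component: ΔE = −sin λ·ΔX + cos λ·ΔY = −(0.999041)(-124) + (-0.043780)(347) = 108.69 m.
1° of latitude spans πR/180 = 111177 m; at latitude φ, 1° of longitude spans that × cos φ = 100539.6 m, so Δλ = 108.69 / 100539.6 × 3600 = 3.892″.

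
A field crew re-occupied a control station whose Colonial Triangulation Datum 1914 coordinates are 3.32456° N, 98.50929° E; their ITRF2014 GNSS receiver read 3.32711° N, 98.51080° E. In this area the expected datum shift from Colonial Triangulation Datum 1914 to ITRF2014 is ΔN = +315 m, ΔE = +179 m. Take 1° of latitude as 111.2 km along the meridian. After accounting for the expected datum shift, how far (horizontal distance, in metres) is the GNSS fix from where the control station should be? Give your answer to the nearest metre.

33 m

Observed coordinate differences: Δφ = +0.00255°, Δλ = +0.00151°.
Converting to metres (1° lat = 111200 m, cos φ = 0.998317): observed ΔN = 283.6 m, observed ΔE = 167.6 m.
Subtracting the expected shift leaves a residual of 283.6 − (315) = -31.4 m north and 167.6 − (179) = -11.4 m east.
Residual distance = √((-31.4)² + (-11.4)²) = 33.4 m.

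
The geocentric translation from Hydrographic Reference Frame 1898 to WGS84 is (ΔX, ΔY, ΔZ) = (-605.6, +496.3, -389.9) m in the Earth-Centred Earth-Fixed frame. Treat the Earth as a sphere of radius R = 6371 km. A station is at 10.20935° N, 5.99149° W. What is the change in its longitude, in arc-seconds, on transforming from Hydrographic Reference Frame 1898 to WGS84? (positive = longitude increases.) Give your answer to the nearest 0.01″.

Δλ = 14.16″

sin φ = 0.177245, cos φ = 0.984167, sin λ = -0.104381, cos λ = 0.994537.
East component: ΔE = −sin λ·ΔX + cos λ·ΔY = −(-0.104381)(-605.6) + (0.994537)(496.3) = 430.38 m.
1° of latitude spans πR/180 = 111195 m; at latitude φ, 1° of longitude spans that × cos φ = 109434.3 m, so Δλ = 430.38 / 109434.3 × 3600 = 14.158″.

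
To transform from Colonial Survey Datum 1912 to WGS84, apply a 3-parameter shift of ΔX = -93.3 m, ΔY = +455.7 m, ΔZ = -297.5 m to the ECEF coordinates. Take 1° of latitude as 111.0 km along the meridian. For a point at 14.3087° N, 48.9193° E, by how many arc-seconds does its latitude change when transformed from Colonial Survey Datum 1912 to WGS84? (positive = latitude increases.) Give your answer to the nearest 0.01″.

sin φ = 0.247146, cos φ = 0.968978, sin λ = 0.753785, cos λ = 0.657121.
North component: ΔN = −sin φ cos λ·ΔX − sin φ sin λ·ΔY + cos φ·ΔZ = −(0.247146)(0.657121)(-93.3) − (0.247146)(0.753785)(455.7) + (0.968978)(-297.5) = -358.01 m.
1° of latitude spans 111000 m, so Δφ = -358.01 / 111000 × 3600 = -11.611″.

Δφ = -11.61″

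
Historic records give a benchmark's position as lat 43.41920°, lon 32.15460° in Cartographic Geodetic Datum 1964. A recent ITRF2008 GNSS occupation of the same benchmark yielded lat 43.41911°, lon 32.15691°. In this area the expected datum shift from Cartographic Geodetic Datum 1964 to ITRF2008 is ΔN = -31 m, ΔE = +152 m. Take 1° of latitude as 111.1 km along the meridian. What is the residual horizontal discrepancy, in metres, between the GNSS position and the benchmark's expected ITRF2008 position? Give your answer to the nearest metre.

Observed coordinate differences: Δφ = -0.00009°, Δλ = +0.00231°.
Converting to metres (1° lat = 111100 m, cos φ = 0.726344): observed ΔN = -10.0 m, observed ΔE = 186.4 m.
Subtracting the expected shift leaves a residual of -10.0 − (-31) = 21.0 m north and 186.4 − (152) = 34.4 m east.
Residual distance = √(21.0² + 34.4²) = 40.3 m.

40 m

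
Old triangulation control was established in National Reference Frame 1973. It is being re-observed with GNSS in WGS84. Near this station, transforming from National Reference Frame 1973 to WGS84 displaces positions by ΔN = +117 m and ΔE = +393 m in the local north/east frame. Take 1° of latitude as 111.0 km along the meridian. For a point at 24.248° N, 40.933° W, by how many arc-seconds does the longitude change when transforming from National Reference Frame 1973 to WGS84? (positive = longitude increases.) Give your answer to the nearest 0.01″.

At latitude 24.248°, cos φ = 0.911776.
1° of longitude at this latitude = 111.0 × cos φ = 101.21 km, so Δλ = 393.0 / 101207.2 = 0.0038831° = 13.979″.

Δλ = 13.98″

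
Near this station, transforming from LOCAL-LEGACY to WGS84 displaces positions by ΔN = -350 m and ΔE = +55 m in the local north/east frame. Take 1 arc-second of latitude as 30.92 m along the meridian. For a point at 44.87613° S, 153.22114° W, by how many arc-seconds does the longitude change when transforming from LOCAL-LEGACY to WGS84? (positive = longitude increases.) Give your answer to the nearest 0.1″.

At latitude -44.87613°, cos φ = 0.708634.
1″ of longitude at this latitude = 30.92 × cos φ = 21.9110 m, so Δλ = 55.0 / 21.9110 = 2.510″.

Δλ = 2.5″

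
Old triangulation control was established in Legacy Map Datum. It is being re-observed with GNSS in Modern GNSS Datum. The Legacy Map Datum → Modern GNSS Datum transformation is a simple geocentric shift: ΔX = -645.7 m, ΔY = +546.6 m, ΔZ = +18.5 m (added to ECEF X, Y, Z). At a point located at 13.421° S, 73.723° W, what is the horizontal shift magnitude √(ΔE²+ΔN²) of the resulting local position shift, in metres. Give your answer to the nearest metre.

489 m

At φ = -13.421°, λ = -73.723°: sin φ = -0.232104, cos φ = 0.972691, sin λ = -0.959918, cos λ = 0.280281.
ΔE = −sin λ·ΔX + cos λ·ΔY = −(-0.959918)·(-645.7) + (0.280281)·(546.6) = -466.62 m.
ΔN = −sin φ cos λ·ΔX − sin φ sin λ·ΔY + cos φ·ΔZ = −(-0.232104)(0.280281)(-645.7) − (-0.232104)(-0.959918)(546.6) + (0.972691)(18.5) = -145.79 m.
Horizontal magnitude = √(ΔE² + ΔN²) = √((-466.62)² + (-145.79)²) = 488.86 m.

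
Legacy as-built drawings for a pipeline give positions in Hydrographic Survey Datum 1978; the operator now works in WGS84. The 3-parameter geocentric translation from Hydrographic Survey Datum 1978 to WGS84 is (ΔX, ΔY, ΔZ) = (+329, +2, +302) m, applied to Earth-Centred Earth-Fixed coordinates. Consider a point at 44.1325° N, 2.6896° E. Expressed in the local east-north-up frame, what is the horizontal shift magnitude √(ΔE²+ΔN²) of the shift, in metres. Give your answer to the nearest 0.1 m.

The local east axis at (φ, λ) is (−sin λ, cos λ, 0), so ΔE = −sin(2.6896°)·329 + cos(2.6896°)·2 = -13.44 m.
The local north axis is (−sin φ cos λ, −sin φ sin λ, cos φ), giving ΔN = -228.837 − 0.065 + 216.755 = -12.15 m.
Horizontal magnitude = √(ΔE² + ΔN²) = √((-13.44)² + (-12.15)²) = 18.12 m.

18.1 m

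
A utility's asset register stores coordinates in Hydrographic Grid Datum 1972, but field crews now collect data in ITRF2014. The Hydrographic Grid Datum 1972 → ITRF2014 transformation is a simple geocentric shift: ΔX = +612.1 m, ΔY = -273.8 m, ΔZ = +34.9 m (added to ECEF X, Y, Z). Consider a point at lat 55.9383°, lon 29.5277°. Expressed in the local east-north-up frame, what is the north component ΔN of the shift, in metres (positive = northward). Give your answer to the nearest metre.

The local north axis is (−sin φ cos λ, −sin φ sin λ, cos φ), giving ΔN = -441.224 + 111.790 + 19.547 = -309.89 m.

ΔN = -310 m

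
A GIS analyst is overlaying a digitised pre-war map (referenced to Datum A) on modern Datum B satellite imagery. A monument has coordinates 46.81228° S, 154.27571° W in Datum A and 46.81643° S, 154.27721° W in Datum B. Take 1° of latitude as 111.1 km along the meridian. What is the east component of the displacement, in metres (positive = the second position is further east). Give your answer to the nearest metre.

Δφ = -46.81643° − -46.81228° = -0.00415°; Δλ = -154.27721° − -154.27571° = -0.00150°.
ΔN = Δφ × 111100 = -461.1 m; ΔE = Δλ × 111100 × cos(-46.81228°) = -0.00150 × 111100 × 0.684391 = -114.1 m.

ΔE = -114 m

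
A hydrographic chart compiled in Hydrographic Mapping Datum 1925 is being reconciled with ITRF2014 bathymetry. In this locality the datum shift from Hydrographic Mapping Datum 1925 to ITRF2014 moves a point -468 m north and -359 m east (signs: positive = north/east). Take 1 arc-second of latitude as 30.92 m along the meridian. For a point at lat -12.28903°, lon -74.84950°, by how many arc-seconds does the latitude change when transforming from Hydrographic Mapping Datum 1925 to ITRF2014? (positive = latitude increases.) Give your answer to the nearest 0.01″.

Δφ = -15.14″

1″ of latitude = 30.92 m, so Δφ = -468.0 / 30.92 = -15.136″.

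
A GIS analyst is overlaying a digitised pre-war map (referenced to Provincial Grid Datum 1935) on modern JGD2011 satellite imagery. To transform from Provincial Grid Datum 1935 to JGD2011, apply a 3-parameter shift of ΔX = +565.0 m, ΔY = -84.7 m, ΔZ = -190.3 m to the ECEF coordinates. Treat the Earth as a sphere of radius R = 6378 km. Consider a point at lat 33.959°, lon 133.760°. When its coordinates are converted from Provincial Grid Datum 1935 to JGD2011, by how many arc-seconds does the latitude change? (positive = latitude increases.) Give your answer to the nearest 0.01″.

Δφ = 3.06″

sin φ = 0.558600, cos φ = 0.829438, sin λ = 0.722243, cos λ = -0.691639.
North component: ΔN = −sin φ cos λ·ΔX − sin φ sin λ·ΔY + cos φ·ΔZ = −(0.558600)(-0.691639)(565.0) − (0.558600)(0.722243)(-84.7) + (0.829438)(-190.3) = 94.62 m.
1° of latitude spans πR/180 = 111317 m, so Δφ = 94.62 / 111317 × 3600 = 3.060″.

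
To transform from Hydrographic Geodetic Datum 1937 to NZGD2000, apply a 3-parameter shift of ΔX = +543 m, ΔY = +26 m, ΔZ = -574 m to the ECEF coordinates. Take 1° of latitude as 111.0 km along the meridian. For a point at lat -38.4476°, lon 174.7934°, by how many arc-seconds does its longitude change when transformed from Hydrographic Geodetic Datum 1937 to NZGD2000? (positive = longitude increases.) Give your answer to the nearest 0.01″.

sin φ = -0.621799, cos φ = 0.783177, sin λ = 0.090747, cos λ = -0.995874.
East component: ΔE = −sin λ·ΔX + cos λ·ΔY = −(0.090747)(543) + (-0.995874)(26) = -75.17 m.
1° of latitude spans 111000 m; at latitude φ, 1° of longitude spans that × cos φ = 86932.7 m, so Δλ = -75.17 / 86932.7 × 3600 = -3.113″.

Δλ = -3.11″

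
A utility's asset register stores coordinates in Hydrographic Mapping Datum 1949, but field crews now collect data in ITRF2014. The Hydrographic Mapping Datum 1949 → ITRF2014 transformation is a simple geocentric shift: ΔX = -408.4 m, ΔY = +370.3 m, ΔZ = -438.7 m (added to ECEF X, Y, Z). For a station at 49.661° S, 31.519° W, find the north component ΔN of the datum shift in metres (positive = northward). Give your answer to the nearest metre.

ΔN = -697 m

The local north axis is (−sin φ cos λ, −sin φ sin λ, cos φ), giving ΔN = -265.368 − 147.557 − 283.974 = -696.90 m.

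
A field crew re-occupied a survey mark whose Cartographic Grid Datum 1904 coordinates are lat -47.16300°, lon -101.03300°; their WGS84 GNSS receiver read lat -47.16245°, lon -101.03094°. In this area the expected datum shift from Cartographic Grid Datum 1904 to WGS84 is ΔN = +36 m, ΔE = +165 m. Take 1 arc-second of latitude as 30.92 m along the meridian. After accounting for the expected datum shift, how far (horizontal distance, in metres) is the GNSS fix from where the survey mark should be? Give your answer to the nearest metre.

Observed coordinate differences: Δφ = +0.00055°, Δλ = +0.00206°.
Converting to metres (1° lat = 111312 m, cos φ = 0.679915): observed ΔN = 61.2 m, observed ΔE = 155.9 m.
Subtracting the expected shift leaves a residual of 61.2 − (36) = 25.2 m north and 155.9 − (165) = -9.1 m east.
Residual distance = √(25.2² + (-9.1)²) = 26.8 m.

27 m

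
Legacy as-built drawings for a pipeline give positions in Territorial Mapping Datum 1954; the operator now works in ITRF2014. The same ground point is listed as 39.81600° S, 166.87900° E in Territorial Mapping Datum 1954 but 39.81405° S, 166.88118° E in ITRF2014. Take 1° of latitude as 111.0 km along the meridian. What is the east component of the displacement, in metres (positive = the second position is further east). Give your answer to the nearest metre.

ΔE = 186 m

Δφ = -39.81405° − -39.81600° = +0.00195°; Δλ = 166.88118° − 166.87900° = +0.00218°.
ΔN = Δφ × 111000 = 216.5 m; ΔE = Δλ × 111000 × cos(-39.81600°) = +0.00218 × 111000 × 0.768105 = 185.9 m.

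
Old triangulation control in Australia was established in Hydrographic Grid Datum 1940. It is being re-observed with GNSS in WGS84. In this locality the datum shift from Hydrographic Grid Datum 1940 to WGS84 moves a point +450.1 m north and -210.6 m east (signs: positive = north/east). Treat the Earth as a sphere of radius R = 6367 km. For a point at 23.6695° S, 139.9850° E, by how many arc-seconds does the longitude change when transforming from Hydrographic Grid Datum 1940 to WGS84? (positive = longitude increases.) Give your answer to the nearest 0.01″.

Δλ = -7.45″

At latitude -23.6695°, cos φ = 0.915876.
One radian of longitude at latitude φ spans R cos φ, so Δλ = ΔE / (R cos φ) = -210.6 / (6367000 × 0.915876) = -3.6115e-05 rad = -7.449″.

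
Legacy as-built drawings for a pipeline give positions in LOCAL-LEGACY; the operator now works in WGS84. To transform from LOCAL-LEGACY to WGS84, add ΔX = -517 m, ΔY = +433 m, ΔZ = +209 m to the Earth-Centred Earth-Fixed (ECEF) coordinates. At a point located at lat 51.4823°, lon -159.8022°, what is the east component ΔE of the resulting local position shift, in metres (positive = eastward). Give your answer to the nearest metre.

ΔE = -585 m

The local east axis at (φ, λ) is (−sin λ, cos λ, 0), so ΔE = −sin(-159.8022°)·(-517) + cos(-159.8022°)·433 = -584.87 m.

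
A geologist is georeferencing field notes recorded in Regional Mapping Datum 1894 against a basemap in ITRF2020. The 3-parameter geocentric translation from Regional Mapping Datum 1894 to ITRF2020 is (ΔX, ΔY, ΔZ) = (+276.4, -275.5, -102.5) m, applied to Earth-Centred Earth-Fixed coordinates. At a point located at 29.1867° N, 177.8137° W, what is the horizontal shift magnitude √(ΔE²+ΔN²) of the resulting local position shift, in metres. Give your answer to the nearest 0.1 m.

The local east axis at (φ, λ) is (−sin λ, cos λ, 0), so ΔE = −sin(-177.8137°)·276.4 + cos(-177.8137°)·(-275.5) = 285.84 m.
The local north axis is (−sin φ cos λ, −sin φ sin λ, cos φ), giving ΔN = 134.690 − 5.125 − 89.486 = 40.08 m.
Horizontal magnitude = √(ΔE² + ΔN²) = √(285.84² + 40.08²) = 288.64 m.

288.6 m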